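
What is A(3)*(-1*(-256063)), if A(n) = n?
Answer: 768189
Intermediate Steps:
A(3)*(-1*(-256063)) = 3*(-1*(-256063)) = 3*256063 = 768189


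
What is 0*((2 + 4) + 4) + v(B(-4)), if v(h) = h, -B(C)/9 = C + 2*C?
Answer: 108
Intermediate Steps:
B(C) = -27*C (B(C) = -9*(C + 2*C) = -27*C)
0*((2 + 4) + 4) + v(B(-4)) = 0*((2 + 4) + 4) - 27*(-4) = 0*(6 + 4) + 108 = 0*10 + 108 = 0 + 108 = 108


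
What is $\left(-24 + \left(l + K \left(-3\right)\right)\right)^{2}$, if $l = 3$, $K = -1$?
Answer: $324$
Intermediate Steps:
$\left(-24 + \left(l + K \left(-3\right)\right)\right)^{2} = \left(-24 + \left(3 - -3\right)\right)^{2} = \left(-24 + \left(3 + 3\right)\right)^{2} = \left(-24 + 6\right)^{2} = \left(-18\right)^{2} = 324$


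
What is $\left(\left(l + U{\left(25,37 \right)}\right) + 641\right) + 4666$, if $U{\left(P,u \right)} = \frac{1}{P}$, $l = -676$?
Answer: $\frac{115776}{25} \approx 4631.0$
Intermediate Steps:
$\left(\left(l + U{\left(25,37 \right)}\right) + 641\right) + 4666 = \left(\left(-676 + \frac{1}{25}\right) + 641\right) + 4666 = \left(- \frac{16899}{25} + 641\right) + 4666 = - \frac{874}{25} + 4666 = \frac{115776}{25}$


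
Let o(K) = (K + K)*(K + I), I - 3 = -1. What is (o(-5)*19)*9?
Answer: 5130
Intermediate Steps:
I = 2 (I = 3 - 1 = 2)
o(K) = 2*K*(2 + K) (o(K) = (K + K)*(K + 2) = (2*K)*(2 + K) = 2*K*(2 + K))
(o(-5)*19)*9 = ((2*(-5)*(2 - 5))*19)*9 = ((2*(-5)*(-3))*19)*9 = (30*19)*9 = 570*9 = 5130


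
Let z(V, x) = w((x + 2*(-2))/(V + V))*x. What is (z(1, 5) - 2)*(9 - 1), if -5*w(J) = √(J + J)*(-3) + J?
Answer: 4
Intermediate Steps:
w(J) = -J/5 + 3*√2*√J/5 (w(J) = -(√(J + J)*(-3) + J)/5 = -(√(2*J)*(-3) + J)/5 = -((√2*√J)*(-3) + J)/5 = -(-3*√2*√J + J)/5 = -(J - 3*√2*√J)/5 = -J/5 + 3*√2*√J/5)
z(V, x) = x*(3*√((-4 + x)/V)/5 - (-4 + x)/(10*V)) (z(V, x) = (-(x + 2*(-2))/(5*(V + V)) + 3*√2*√((x + 2*(-2))/(V + V))/5)*x = (-(x - 4)/(5*(2*V)) + 3*√2*√((x - 4)/((2*V)))/5)*x = (-(-4 + x)*1/(2*V)/5 + 3*√2*√((-4 + x)*(1/(2*V)))/5)*x = (-(-4 + x)/(10*V) + 3*√2*√((-4 + x)/(2*V))/5)*x = (-(-4 + x)/(10*V) + 3*√2*(√2*√((-4 + x)/V)/2)/5)*x = (-(-4 + x)/(10*V) + 3*√((-4 + x)/V)/5)*x = (3*√((-4 + x)/V)/5 - (-4 + x)/(10*V))*x = x*(3*√((-4 + x)/V)/5 - (-4 + x)/(10*V)))
(z(1, 5) - 2)*(9 - 1) = ((⅒)*5*(4 - 1*5 + 6*1*√((-4 + 5)/1))/1 - 2)*(9 - 1) = ((⅒)*5*1*(4 - 5 + 6*1*√(1*1)) - 2)*8 = ((⅒)*5*1*(4 - 5 + 6*1*√1) - 2)*8 = ((⅒)*5*1*(4 - 5 + 6*1*1) - 2)*8 = ((⅒)*5*1*(4 - 5 + 6) - 2)*8 = ((⅒)*5*1*5 - 2)*8 = (5/2 - 2)*8 = (½)*8 = 4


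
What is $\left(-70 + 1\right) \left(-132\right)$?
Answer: $9108$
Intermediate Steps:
$\left(-70 + 1\right) \left(-132\right) = \left(-69\right) \left(-132\right) = 9108$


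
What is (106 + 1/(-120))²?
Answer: 161772961/14400 ≈ 11234.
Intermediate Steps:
(106 + 1/(-120))² = (106 - 1/120)² = (12719/120)² = 161772961/14400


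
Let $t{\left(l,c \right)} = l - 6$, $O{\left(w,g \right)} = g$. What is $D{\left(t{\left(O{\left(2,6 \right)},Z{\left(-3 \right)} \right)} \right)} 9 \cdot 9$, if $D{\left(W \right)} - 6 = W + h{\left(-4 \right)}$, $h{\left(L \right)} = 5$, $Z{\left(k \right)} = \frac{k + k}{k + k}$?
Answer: $891$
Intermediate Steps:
$Z{\left(k \right)} = 1$ ($Z{\left(k \right)} = \frac{2 k}{2 k} = 2 k \frac{1}{2 k} = 1$)
$t{\left(l,c \right)} = -6 + l$ ($t{\left(l,c \right)} = l - 6 = -6 + l$)
$D{\left(W \right)} = 11 + W$ ($D{\left(W \right)} = 6 + \left(W + 5\right) = 6 + \left(5 + W\right) = 11 + W$)
$D{\left(t{\left(O{\left(2,6 \right)},Z{\left(-3 \right)} \right)} \right)} 9 \cdot 9 = \left(11 + \left(-6 + 6\right)\right) 9 \cdot 9 = \left(11 + 0\right) 9 \cdot 9 = 11 \cdot 9 \cdot 9 = 99 \cdot 9 = 891$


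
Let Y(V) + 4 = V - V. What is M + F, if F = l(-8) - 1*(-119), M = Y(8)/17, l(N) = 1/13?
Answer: 26264/221 ≈ 118.84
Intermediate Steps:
l(N) = 1/13
Y(V) = -4 (Y(V) = -4 + (V - V) = -4 + 0 = -4)
M = -4/17 ≈ -0.23529
F = 1548/13 (F = 1/13 - 1*(-119) = 1/13 + 119 = 1548/13 ≈ 119.08)
M + F = -4/17 + 1548/13 = 26264/221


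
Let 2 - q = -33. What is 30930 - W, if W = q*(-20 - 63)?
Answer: 33835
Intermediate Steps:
q = 35 (q = 2 - 1*(-33) = 2 + 33 = 35)
W = -2905 (W = 35*(-20 - 63) = 35*(-83) = -2905)
30930 - W = 30930 - 1*(-2905) = 30930 + 2905 = 33835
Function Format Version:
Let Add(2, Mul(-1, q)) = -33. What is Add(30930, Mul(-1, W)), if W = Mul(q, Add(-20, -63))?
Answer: 33835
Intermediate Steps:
q = 35 (q = Add(2, Mul(-1, -33)) = Add(2, 33) = 35)
W = -2905 (W = Mul(35, Add(-20, -63)) = Mul(35, -83) = -2905)
Add(30930, Mul(-1, W)) = Add(30930, Mul(-1, -2905)) = Add(30930, 2905) = 33835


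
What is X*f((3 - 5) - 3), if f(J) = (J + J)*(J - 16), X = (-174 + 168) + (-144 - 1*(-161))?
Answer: 2310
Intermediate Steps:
X = 11 (X = -6 + (-144 + 161) = -6 + 17 = 11)
f(J) = 2*J*(-16 + J) (f(J) = (2*J)*(-16 + J) = 2*J*(-16 + J))
X*f((3 - 5) - 3) = 11*(2*((3 - 5) - 3)*(-16 + ((3 - 5) - 3))) = 11*(2*(-2 - 3)*(-16 + (-2 - 3))) = 11*(2*(-5)*(-16 - 5)) = 11*(2*(-5)*(-21)) = 11*210 = 2310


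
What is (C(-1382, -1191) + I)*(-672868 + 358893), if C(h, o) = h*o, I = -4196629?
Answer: 800845671325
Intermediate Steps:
(C(-1382, -1191) + I)*(-672868 + 358893) = (-1382*(-1191) - 4196629)*(-672868 + 358893) = (1645962 - 4196629)*(-313975) = -2550667*(-313975) = 800845671325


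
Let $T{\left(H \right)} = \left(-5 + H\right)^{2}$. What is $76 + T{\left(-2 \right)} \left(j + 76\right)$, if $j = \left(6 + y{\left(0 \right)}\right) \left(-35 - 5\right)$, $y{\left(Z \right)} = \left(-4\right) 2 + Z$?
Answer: $7720$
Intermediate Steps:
$y{\left(Z \right)} = -8 + Z$
$j = 80$ ($j = \left(6 + \left(-8 + 0\right)\right) \left(-35 - 5\right) = \left(6 - 8\right) \left(-40\right) = \left(-2\right) \left(-40\right) = 80$)
$76 + T{\left(-2 \right)} \left(j + 76\right) = 76 + \left(-5 - 2\right)^{2} \left(80 + 76\right) = 76 + \left(-7\right)^{2} \cdot 156 = 76 + 49 \cdot 156 = 76 + 7644 = 7720$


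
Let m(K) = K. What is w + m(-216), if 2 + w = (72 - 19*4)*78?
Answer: -530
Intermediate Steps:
w = -314 (w = -2 + (72 - 19*4)*78 = -2 + (72 - 76)*78 = -2 - 4*78 = -2 - 312 = -314)
w + m(-216) = -314 - 216 = -530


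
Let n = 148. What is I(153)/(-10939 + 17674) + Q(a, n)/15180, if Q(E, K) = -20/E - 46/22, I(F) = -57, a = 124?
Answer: -1667923/193682885 ≈ -0.0086116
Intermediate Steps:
Q(E, K) = -23/11 - 20/E (Q(E, K) = -20/E - 46*1/22 = -20/E - 23/11 = -23/11 - 20/E)
I(153)/(-10939 + 17674) + Q(a, n)/15180 = -57/(-10939 + 17674) + (-23/11 - 20/124)/15180 = -57/6735 + (-23/11 - 20*1/124)*(1/15180) = -57*1/6735 + (-23/11 - 5/31)*(1/15180) = -19/2245 - 768/341*1/15180 = -19/2245 - 64/431365 = -1667923/193682885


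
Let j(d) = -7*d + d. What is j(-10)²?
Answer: 3600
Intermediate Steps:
j(d) = -6*d
j(-10)² = (-6*(-10))² = 60² = 3600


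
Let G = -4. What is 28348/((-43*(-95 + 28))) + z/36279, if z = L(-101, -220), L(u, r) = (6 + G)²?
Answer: 1028448616/104519799 ≈ 9.8398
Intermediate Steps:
L(u, r) = 4 (L(u, r) = (6 - 4)² = 2² = 4)
z = 4
28348/((-43*(-95 + 28))) + z/36279 = 28348/((-43*(-95 + 28))) + 4/36279 = 28348/((-43*(-67))) + 4*(1/36279) = 28348/2881 + 4/36279 = 1028448616/104519799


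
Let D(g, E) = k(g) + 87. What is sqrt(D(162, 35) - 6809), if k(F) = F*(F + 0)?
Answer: sqrt(19522) ≈ 139.72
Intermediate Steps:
k(F) = F**2 (k(F) = F*F = F**2)
D(g, E) = 87 + g**2 (D(g, E) = g**2 + 87 = 87 + g**2)
sqrt(D(162, 35) - 6809) = sqrt((87 + 162**2) - 6809) = sqrt((87 + 26244) - 6809) = sqrt(26331 - 6809) = sqrt(19522)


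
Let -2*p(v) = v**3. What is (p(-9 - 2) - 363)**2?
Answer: 366025/4 ≈ 91506.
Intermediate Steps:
p(v) = -v**3/2
(p(-9 - 2) - 363)**2 = (-(-9 - 2)**3/2 - 363)**2 = (-1/2*(-11)**3 - 363)**2 = (-1/2*(-1331) - 363)**2 = (1331/2 - 363)**2 = (605/2)**2 = 366025/4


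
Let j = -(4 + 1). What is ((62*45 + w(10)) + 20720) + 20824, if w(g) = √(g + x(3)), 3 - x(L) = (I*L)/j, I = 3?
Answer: 44334 + √370/5 ≈ 44338.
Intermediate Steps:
j = -5 (j = -1*5 = -5)
x(L) = 3 + 3*L/5 (x(L) = 3 - 3*L/(-5) = 3 - 3*L*(-1)/5 = 3 - (-3)*L/5 = 3 + 3*L/5)
w(g) = √(24/5 + g) (w(g) = √(g + (3 + (⅗)*3)) = √(g + (3 + 9/5)) = √(g + 24/5) = √(24/5 + g))
((62*45 + w(10)) + 20720) + 20824 = ((62*45 + √(120 + 25*10)/5) + 20720) + 20824 = ((2790 + √(120 + 250)/5) + 20720) + 20824 = ((2790 + √370/5) + 20720) + 20824 = (23510 + √370/5) + 20824 = 44334 + √370/5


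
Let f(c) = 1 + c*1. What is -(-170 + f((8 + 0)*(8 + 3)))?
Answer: 81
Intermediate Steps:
f(c) = 1 + c
-(-170 + f((8 + 0)*(8 + 3))) = -(-170 + (1 + (8 + 0)*(8 + 3))) = -(-170 + (1 + 8*11)) = -(-170 + (1 + 88)) = -(-170 + 89) = -1*(-81) = 81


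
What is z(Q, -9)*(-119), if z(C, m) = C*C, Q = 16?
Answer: -30464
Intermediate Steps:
z(C, m) = C**2
z(Q, -9)*(-119) = 16**2*(-119) = 256*(-119) = -30464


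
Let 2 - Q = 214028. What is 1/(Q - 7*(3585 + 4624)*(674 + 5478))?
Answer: -1/353726402 ≈ -2.8270e-9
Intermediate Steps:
Q = -214026 (Q = 2 - 1*214028 = 2 - 214028 = -214026)
1/(Q - 7*(3585 + 4624)*(674 + 5478)) = 1/(-214026 - 7*(3585 + 4624)*(674 + 5478)) = 1/(-214026 - 57463*6152) = 1/(-214026 - 7*50501768) = 1/(-214026 - 353512376) = 1/(-353726402) = -1/353726402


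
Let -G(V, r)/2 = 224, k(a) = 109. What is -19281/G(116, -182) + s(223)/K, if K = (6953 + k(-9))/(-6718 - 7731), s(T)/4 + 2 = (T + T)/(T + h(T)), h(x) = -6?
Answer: 696107959/16346176 ≈ 42.585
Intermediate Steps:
G(V, r) = -448 (G(V, r) = -2*224 = -448)
s(T) = -8 + 8*T/(-6 + T) (s(T) = -8 + 4*((T + T)/(T - 6)) = -8 + 4*((2*T)/(-6 + T)) = -8 + 4*(2*T/(-6 + T)) = -8 + 8*T/(-6 + T))
K = -7062/14449 (K = (6953 + 109)/(-6718 - 7731) = 7062/(-14449) = 7062*(-1/14449) = -7062/14449 ≈ -0.48875)
-19281/G(116, -182) + s(223)/K = -19281/(-448) + (48/(-6 + 223))/(-7062/14449) = -19281*(-1/448) + (48/217)*(-14449/7062) = 19281/448 + (48*(1/217))*(-14449/7062) = 19281/448 + (48/217)*(-14449/7062) = 19281/448 - 115592/255409 = 696107959/16346176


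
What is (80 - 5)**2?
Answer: 5625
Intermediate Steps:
(80 - 5)**2 = 75**2 = 5625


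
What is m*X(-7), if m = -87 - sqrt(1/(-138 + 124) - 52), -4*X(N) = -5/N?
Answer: 435/28 + 135*I*sqrt(14)/392 ≈ 15.536 + 1.2886*I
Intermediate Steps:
X(N) = 5/(4*N) (X(N) = -(-5)/(4*N) = 5/(4*N))
m = -87 - 27*I*sqrt(14)/14 (m = -87 - sqrt(1/(-14) - 52) = -87 - sqrt(-1/14 - 52) = -87 - sqrt(-729/14) = -87 - 27*I*sqrt(14)/14 ≈ -87.0 - 7.2161*I)
m*X(-7) = (-87 - 27*I*sqrt(14)/14)*((5/4)/(-7)) = (-87 - 27*I*sqrt(14)/14)*((5/4)*(-1/7)) = (-87 - 27*I*sqrt(14)/14)*(-5/28) = 435/28 + 135*I*sqrt(14)/392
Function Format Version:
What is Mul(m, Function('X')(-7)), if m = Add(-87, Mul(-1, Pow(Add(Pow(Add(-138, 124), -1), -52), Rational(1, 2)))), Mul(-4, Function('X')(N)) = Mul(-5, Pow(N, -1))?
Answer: Add(Rational(435, 28), Mul(Rational(135, 392), I, Pow(14, Rational(1, 2)))) ≈ Add(15.536, Mul(1.2886, I))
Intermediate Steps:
Function('X')(N) = Mul(Rational(5, 4), Pow(N, -1)) (Function('X')(N) = Mul(Rational(-1, 4), Mul(-5, Pow(N, -1))) = Mul(Rational(5, 4), Pow(N, -1)))
m = Add(-87, Mul(Rational(-27, 14), I, Pow(14, Rational(1, 2)))) (m = Add(-87, Mul(-1, Pow(Add(Pow(-14, -1), -52), Rational(1, 2)))) = Add(-87, Mul(-1, Pow(Add(Rational(-1, 14), -52), Rational(1, 2)))) = Add(-87, Mul(-1, Pow(Rational(-729, 14), Rational(1, 2)))) = Add(-87, Mul(-1, Mul(Rational(27, 14), I, Pow(14, Rational(1, 2))))) = Add(-87, Mul(Rational(-27, 14), I, Pow(14, Rational(1, 2)))) ≈ Add(-87.000, Mul(-7.2161, I)))
Mul(m, Function('X')(-7)) = Mul(Add(-87, Mul(Rational(-27, 14), I, Pow(14, Rational(1, 2)))), Mul(Rational(5, 4), Pow(-7, -1))) = Mul(Add(-87, Mul(Rational(-27, 14), I, Pow(14, Rational(1, 2)))), Mul(Rational(5, 4), Rational(-1, 7))) = Mul(Add(-87, Mul(Rational(-27, 14), I, Pow(14, Rational(1, 2)))), Rational(-5, 28)) = Add(Rational(435, 28), Mul(Rational(135, 392), I, Pow(14, Rational(1, 2))))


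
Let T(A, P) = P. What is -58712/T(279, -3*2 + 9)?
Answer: -58712/3 ≈ -19571.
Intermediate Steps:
-58712/T(279, -3*2 + 9) = -58712/(-3*2 + 9) = -58712/(-6 + 9) = -58712/3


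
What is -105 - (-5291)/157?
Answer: -11194/157 ≈ -71.299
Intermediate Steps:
-105 - (-5291)/157 = -105 - 37*(-143/157) = -105 + 5291/157 = -11194/157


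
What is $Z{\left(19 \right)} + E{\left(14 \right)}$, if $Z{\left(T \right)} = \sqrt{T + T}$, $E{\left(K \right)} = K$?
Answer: $14 + \sqrt{38} \approx 20.164$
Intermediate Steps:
$Z{\left(T \right)} = \sqrt{2} \sqrt{T}$ ($Z{\left(T \right)} = \sqrt{2 T} = \sqrt{2} \sqrt{T}$)
$Z{\left(19 \right)} + E{\left(14 \right)} = \sqrt{2} \sqrt{19} + 14 = \sqrt{38} + 14 = 14 + \sqrt{38}$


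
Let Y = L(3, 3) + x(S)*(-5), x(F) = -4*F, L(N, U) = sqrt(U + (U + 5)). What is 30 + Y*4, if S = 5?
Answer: 430 + 4*sqrt(11) ≈ 443.27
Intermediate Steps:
L(N, U) = sqrt(5 + 2*U) (L(N, U) = sqrt(U + (5 + U)) = sqrt(5 + 2*U))
Y = 100 + sqrt(11) (Y = sqrt(5 + 2*3) - 4*5*(-5) = sqrt(5 + 6) - 20*(-5) = sqrt(11) + 100 = 100 + sqrt(11) ≈ 103.32)
30 + Y*4 = 30 + (100 + sqrt(11))*4 = 30 + (400 + 4*sqrt(11)) = 430 + 4*sqrt(11)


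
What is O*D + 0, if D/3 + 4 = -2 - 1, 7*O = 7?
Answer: -21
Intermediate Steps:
O = 1 (O = (⅐)*7 = 1)
D = -21 (D = -12 + 3*(-2 - 1) = -12 + 3*(-3) = -12 - 9 = -21)
O*D + 0 = 1*(-21) + 0 = -21 + 0 = -21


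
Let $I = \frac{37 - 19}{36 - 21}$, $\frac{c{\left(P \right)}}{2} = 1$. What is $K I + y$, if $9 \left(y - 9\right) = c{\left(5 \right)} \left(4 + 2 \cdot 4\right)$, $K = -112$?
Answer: $- \frac{1841}{15} \approx -122.73$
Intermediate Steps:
$c{\left(P \right)} = 2$ ($c{\left(P \right)} = 2 \cdot 1 = 2$)
$I = \frac{6}{5}$ ($I = \frac{18}{15} = 18 \cdot \frac{1}{15} = \frac{6}{5} \approx 1.2$)
$y = \frac{35}{3}$ ($y = 9 + \frac{2 \left(4 + 2 \cdot 4\right)}{9} = 9 + \frac{2 \left(4 + 8\right)}{9} = 9 + \frac{2 \cdot 12}{9} = 9 + \frac{1}{9} \cdot 24 = 9 + \frac{8}{3} = \frac{35}{3} \approx 11.667$)
$K I + y = \left(-112\right) \frac{6}{5} + \frac{35}{3} = - \frac{672}{5} + \frac{35}{3} = - \frac{1841}{15}$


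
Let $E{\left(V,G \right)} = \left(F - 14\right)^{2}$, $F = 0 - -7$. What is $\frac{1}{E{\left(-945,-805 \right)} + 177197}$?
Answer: $\frac{1}{177246} \approx 5.6419 \cdot 10^{-6}$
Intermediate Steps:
$F = 7$ ($F = 0 + 7 = 7$)
$E{\left(V,G \right)} = 49$ ($E{\left(V,G \right)} = \left(7 - 14\right)^{2} = \left(-7\right)^{2} = 49$)
$\frac{1}{E{\left(-945,-805 \right)} + 177197} = \frac{1}{49 + 177197} = \frac{1}{177246}$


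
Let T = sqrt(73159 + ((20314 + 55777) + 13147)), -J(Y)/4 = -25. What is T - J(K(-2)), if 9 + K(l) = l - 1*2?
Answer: -100 + sqrt(162397) ≈ 302.99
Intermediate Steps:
K(l) = -11 + l (K(l) = -9 + (l - 1*2) = -9 + (l - 2) = -9 + (-2 + l) = -11 + l)
J(Y) = 100 (J(Y) = -4*(-25) = 100)
T = sqrt(162397) (T = sqrt(73159 + (76091 + 13147)) = sqrt(73159 + 89238) = sqrt(162397) ≈ 402.99)
T - J(K(-2)) = sqrt(162397) - 1*100 = sqrt(162397) - 100 = -100 + sqrt(162397)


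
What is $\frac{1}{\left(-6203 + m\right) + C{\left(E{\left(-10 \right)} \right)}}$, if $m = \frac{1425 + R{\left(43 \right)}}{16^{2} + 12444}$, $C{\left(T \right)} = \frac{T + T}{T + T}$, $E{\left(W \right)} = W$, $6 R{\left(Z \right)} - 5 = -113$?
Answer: $- \frac{12700}{78763993} \approx -0.00016124$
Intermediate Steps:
$R{\left(Z \right)} = -18$ ($R{\left(Z \right)} = \frac{5}{6} + \frac{1}{6} \left(-113\right) = \frac{5}{6} - \frac{113}{6} = -18$)
$C{\left(T \right)} = 1$ ($C{\left(T \right)} = \frac{2 T}{2 T} = 2 T \frac{1}{2 T} = 1$)
$m = \frac{1407}{12700}$ ($m = \frac{1425 - 18}{16^{2} + 12444} = \frac{1407}{256 + 12444} = \frac{1407}{12700} \approx 0.11079$)
$\frac{1}{\left(-6203 + m\right) + C{\left(E{\left(-10 \right)} \right)}} = \frac{1}{\left(-6203 + \frac{1407}{12700}\right) + 1} = \frac{1}{- \frac{78776693}{12700} + 1} = \frac{1}{- \frac{78763993}{12700}} = - \frac{12700}{78763993}$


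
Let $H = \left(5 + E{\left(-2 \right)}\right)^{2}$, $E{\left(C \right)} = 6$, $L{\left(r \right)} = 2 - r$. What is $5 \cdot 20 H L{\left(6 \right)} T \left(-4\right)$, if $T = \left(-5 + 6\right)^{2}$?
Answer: $193600$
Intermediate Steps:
$T = 1$ ($T = 1^{2} = 1$)
$H = 121$ ($H = \left(5 + 6\right)^{2} = 11^{2} = 121$)
$5 \cdot 20 H L{\left(6 \right)} T \left(-4\right) = 5 \cdot 20 \cdot 121 \left(2 - 6\right) 1 \left(-4\right) = 100 \cdot 121 \left(2 - 6\right) 1 \left(-4\right) = 12100 \left(-4\right) 1 \left(-4\right) = 12100 \left(\left(-4\right) \left(-4\right)\right) = 12100 \cdot 16 = 193600$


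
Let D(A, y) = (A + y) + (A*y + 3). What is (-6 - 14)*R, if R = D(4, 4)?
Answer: -540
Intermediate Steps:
D(A, y) = 3 + A + y + A*y (D(A, y) = (A + y) + (3 + A*y) = 3 + A + y + A*y)
R = 27 (R = 3 + 4 + 4 + 4*4 = 3 + 4 + 4 + 16 = 27)
(-6 - 14)*R = (-6 - 14)*27 = -20*27 = -540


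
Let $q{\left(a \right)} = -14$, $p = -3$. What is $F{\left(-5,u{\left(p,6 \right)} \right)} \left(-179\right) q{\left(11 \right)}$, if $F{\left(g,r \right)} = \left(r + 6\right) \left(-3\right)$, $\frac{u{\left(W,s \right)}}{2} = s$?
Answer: $-135324$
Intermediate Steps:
$u{\left(W,s \right)} = 2 s$
$F{\left(g,r \right)} = -18 - 3 r$ ($F{\left(g,r \right)} = \left(6 + r\right) \left(-3\right) = -18 - 3 r$)
$F{\left(-5,u{\left(p,6 \right)} \right)} \left(-179\right) q{\left(11 \right)} = \left(-18 - 3 \cdot 2 \cdot 6\right) \left(-179\right) \left(-14\right) = \left(-18 - 36\right) \left(-179\right) \left(-14\right) = \left(-54\right) \left(-179\right) \left(-14\right) = 9666 \left(-14\right) = -135324$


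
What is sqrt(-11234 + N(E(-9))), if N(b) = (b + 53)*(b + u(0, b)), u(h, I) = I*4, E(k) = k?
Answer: I*sqrt(13214) ≈ 114.95*I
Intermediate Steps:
u(h, I) = 4*I
N(b) = 5*b*(53 + b) (N(b) = (b + 53)*(b + 4*b) = (53 + b)*(5*b) = 5*b*(53 + b))
sqrt(-11234 + N(E(-9))) = sqrt(-11234 + 5*(-9)*(53 - 9)) = sqrt(-11234 + 5*(-9)*44) = sqrt(-11234 - 1980) = sqrt(-13214) = I*sqrt(13214)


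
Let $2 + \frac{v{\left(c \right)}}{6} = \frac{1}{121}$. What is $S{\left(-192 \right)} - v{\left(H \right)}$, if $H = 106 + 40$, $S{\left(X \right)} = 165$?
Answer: $\frac{21411}{121} \approx 176.95$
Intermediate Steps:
$H = 146$
$v{\left(c \right)} = - \frac{1446}{121}$ ($v{\left(c \right)} = -12 + \frac{6}{121} = - \frac{1446}{121}$)
$S{\left(-192 \right)} - v{\left(H \right)} = 165 - - \frac{1446}{121} = 165 + \frac{1446}{121} = \frac{21411}{121}$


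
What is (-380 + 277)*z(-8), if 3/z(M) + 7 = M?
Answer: 103/5 ≈ 20.600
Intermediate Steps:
z(M) = 3/(-7 + M)
(-380 + 277)*z(-8) = (-380 + 277)*(3/(-7 - 8)) = -309/(-15) = -309*(-1)/15 = -103*(-⅕) = 103/5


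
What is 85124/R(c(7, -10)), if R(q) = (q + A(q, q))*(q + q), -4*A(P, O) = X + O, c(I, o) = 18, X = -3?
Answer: 85124/513 ≈ 165.93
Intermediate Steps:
A(P, O) = 3/4 - O/4 (A(P, O) = -(-3 + O)/4 = 3/4 - O/4)
R(q) = 2*q*(3/4 + 3*q/4) (R(q) = (q + (3/4 - q/4))*(q + q) = (3/4 + 3*q/4)*(2*q) = 2*q*(3/4 + 3*q/4))
85124/R(c(7, -10)) = 85124/(((3/2)*18*(1 + 18))) = 85124/(((3/2)*18*19)) = 85124/513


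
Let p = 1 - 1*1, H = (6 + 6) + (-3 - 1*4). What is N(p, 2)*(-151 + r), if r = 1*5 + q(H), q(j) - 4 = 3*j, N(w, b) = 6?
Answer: -762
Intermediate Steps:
H = 5 (H = 12 + (-3 - 4) = 12 - 7 = 5)
p = 0 (p = 1 - 1 = 0)
q(j) = 4 + 3*j
r = 24 (r = 1*5 + (4 + 3*5) = 5 + (4 + 15) = 5 + 19 = 24)
N(p, 2)*(-151 + r) = 6*(-151 + 24) = 6*(-127) = -762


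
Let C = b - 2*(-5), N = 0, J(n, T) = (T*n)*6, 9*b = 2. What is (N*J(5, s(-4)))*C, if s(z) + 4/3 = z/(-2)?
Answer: 0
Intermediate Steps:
s(z) = -4/3 - z/2 (s(z) = -4/3 + z/(-2) = -4/3 + z*(-1/2) = -4/3 - z/2)
b = 2/9 (b = (1/9)*2 = 2/9 ≈ 0.22222)
J(n, T) = 6*T*n
C = 92/9 (C = 2/9 - 2*(-5) = 2/9 + 10 = 92/9 ≈ 10.222)
(N*J(5, s(-4)))*C = (0*(6*(-4/3 - 1/2*(-4))*5))*(92/9) = (0*(6*(-4/3 + 2)*5))*(92/9) = (0*(6*(2/3)*5))*(92/9) = (0*20)*(92/9) = 0*(92/9) = 0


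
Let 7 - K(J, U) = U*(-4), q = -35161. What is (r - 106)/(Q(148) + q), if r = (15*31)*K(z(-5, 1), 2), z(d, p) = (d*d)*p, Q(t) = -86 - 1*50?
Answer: -6869/35297 ≈ -0.19461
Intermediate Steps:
Q(t) = -136 (Q(t) = -86 - 50 = -136)
z(d, p) = p*d² (z(d, p) = d²*p = p*d²)
K(J, U) = 7 + 4*U (K(J, U) = 7 - U*(-4) = 7 - (-4)*U = 7 + 4*U)
r = 6975 (r = (15*31)*(7 + 4*2) = 465*(7 + 8) = 465*15 = 6975)
(r - 106)/(Q(148) + q) = (6975 - 106)/(-136 - 35161) = 6869/(-35297) = 6869*(-1/35297) = -6869/35297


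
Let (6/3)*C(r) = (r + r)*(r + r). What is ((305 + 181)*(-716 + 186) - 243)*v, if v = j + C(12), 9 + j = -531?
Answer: 64971396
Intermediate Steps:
j = -540 (j = -9 - 531 = -540)
C(r) = 2*r**2 (C(r) = ((r + r)*(r + r))/2 = ((2*r)*(2*r))/2 = (4*r**2)/2 = 2*r**2)
v = -252 (v = -540 + 2*12**2 = -540 + 2*144 = -540 + 288 = -252)
((305 + 181)*(-716 + 186) - 243)*v = ((305 + 181)*(-716 + 186) - 243)*(-252) = (486*(-530) - 243)*(-252) = (-257580 - 243)*(-252) = -257823*(-252) = 64971396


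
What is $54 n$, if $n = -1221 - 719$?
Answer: $-104760$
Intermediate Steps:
$n = -1940$
$54 n = 54 \left(-1940\right) = -104760$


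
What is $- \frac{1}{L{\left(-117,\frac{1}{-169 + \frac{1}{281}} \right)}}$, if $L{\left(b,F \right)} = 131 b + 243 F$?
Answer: $\frac{47488}{727916859} \approx 6.5238 \cdot 10^{-5}$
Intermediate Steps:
$- \frac{1}{L{\left(-117,\frac{1}{-169 + \frac{1}{281}} \right)}} = - \frac{1}{131 \left(-117\right) + \frac{243}{-169 + \frac{1}{281}}} = - \frac{1}{-15327 + \frac{243}{-169 + \frac{1}{281}}} = - \frac{1}{-15327 + \frac{243}{- \frac{47488}{281}}} = - \frac{1}{-15327 + 243 \left(- \frac{281}{47488}\right)} = - \frac{1}{-15327 - \frac{68283}{47488}} = - \frac{1}{- \frac{727916859}{47488}} = \left(-1\right) \left(- \frac{47488}{727916859}\right) = \frac{47488}{727916859}$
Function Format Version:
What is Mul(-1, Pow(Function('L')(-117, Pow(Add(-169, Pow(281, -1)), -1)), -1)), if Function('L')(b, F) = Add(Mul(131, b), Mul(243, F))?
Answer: Rational(47488, 727916859) ≈ 6.5238e-5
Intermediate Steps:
Mul(-1, Pow(Function('L')(-117, Pow(Add(-169, Pow(281, -1)), -1)), -1)) = Mul(-1, Pow(Add(Mul(131, -117), Mul(243, Pow(Add(-169, Pow(281, -1)), -1))), -1)) = Mul(-1, Pow(Add(-15327, Mul(243, Pow(Add(-169, Rational(1, 281)), -1))), -1)) = Mul(-1, Pow(Add(-15327, Mul(243, Pow(Rational(-47488, 281), -1))), -1)) = Mul(-1, Pow(Add(-15327, Mul(243, Rational(-281, 47488))), -1)) = Mul(-1, Pow(Add(-15327, Rational(-68283, 47488)), -1)) = Mul(-1, Pow(Rational(-727916859, 47488), -1)) = Mul(-1, Rational(-47488, 727916859)) = Rational(47488, 727916859)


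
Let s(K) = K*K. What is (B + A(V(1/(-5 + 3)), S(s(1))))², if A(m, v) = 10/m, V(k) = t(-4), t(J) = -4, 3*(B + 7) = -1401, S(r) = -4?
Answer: 908209/4 ≈ 2.2705e+5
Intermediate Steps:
s(K) = K²
B = -474 (B = -7 + (⅓)*(-1401) = -7 - 467 = -474)
V(k) = -4
(B + A(V(1/(-5 + 3)), S(s(1))))² = (-474 + 10/(-4))² = (-474 + 10*(-¼))² = (-474 - 5/2)² = (-953/2)² = 908209/4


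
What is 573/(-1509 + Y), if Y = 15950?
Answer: 573/14441 ≈ 0.039679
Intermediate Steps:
573/(-1509 + Y) = 573/(-1509 + 15950) = 573/14441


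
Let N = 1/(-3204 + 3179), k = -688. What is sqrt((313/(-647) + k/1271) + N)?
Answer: 2*I*sqrt(4501536880286)/4111685 ≈ 1.032*I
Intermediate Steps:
N = -1/25 (N = 1/(-25) = -1/25 ≈ -0.040000)
sqrt((313/(-647) + k/1271) + N) = sqrt((313/(-647) - 688/1271) - 1/25) = sqrt((313*(-1/647) - 688*1/1271) - 1/25) = sqrt((-313/647 - 688/1271) - 1/25) = sqrt(-842959/822337 - 1/25) = sqrt(-21896312/20558425) = 2*I*sqrt(4501536880286)/4111685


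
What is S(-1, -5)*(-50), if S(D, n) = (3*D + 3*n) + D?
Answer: 950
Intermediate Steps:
S(D, n) = 3*n + 4*D
S(-1, -5)*(-50) = (3*(-5) + 4*(-1))*(-50) = (-15 - 4)*(-50) = -19*(-50) = 950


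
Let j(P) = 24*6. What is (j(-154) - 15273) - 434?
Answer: -15563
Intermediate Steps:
j(P) = 144
(j(-154) - 15273) - 434 = (144 - 15273) - 434 = -15129 - 434 = -15563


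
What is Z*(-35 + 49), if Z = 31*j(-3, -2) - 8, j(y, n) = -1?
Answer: -546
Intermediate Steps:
Z = -39 (Z = 31*(-1) - 8 = -31 - 8 = -39)
Z*(-35 + 49) = -39*(-35 + 49) = -39*14 = -546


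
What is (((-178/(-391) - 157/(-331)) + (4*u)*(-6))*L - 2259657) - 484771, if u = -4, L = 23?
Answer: -15430351635/5627 ≈ -2.7422e+6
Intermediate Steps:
(((-178/(-391) - 157/(-331)) + (4*u)*(-6))*L - 2259657) - 484771 = (((-178/(-391) - 157/(-331)) + (4*(-4))*(-6))*23 - 2259657) - 484771 = (((-178*(-1/391) - 157*(-1/331)) - 16*(-6))*23 - 2259657) - 484771 = (((178/391 + 157/331) + 96)*23 - 2259657) - 484771 = ((120305/129421 + 96)*23 - 2259657) - 484771 = ((12544721/129421)*23 - 2259657) - 484771 = (12544721/5627 - 2259657) - 484771 = -12702545218/5627 - 484771 = -15430351635/5627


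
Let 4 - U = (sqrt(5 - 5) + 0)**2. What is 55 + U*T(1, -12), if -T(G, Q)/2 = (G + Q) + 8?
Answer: 79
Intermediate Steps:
T(G, Q) = -16 - 2*G - 2*Q (T(G, Q) = -2*((G + Q) + 8) = -2*(8 + G + Q) = -16 - 2*G - 2*Q)
U = 4 (U = 4 - (sqrt(5 - 5) + 0)**2 = 4 - (sqrt(0) + 0)**2 = 4 - (0 + 0)**2 = 4 - 1*0**2 = 4 - 1*0 = 4 + 0 = 4)
55 + U*T(1, -12) = 55 + 4*(-16 - 2*1 - 2*(-12)) = 55 + 4*(-16 - 2 + 24) = 55 + 4*6 = 55 + 24 = 79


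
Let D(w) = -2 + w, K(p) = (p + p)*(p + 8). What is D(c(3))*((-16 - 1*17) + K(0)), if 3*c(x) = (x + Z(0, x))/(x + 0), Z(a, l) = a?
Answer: 55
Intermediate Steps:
c(x) = ⅓ (c(x) = ((x + 0)/(x + 0))/3 = (x/x)/3 = (⅓)*1 = ⅓)
K(p) = 2*p*(8 + p) (K(p) = (2*p)*(8 + p) = 2*p*(8 + p))
D(c(3))*((-16 - 1*17) + K(0)) = (-2 + ⅓)*((-16 - 1*17) + 2*0*(8 + 0)) = -5*((-16 - 17) + 2*0*8)/3 = -5*(-33 + 0)/3 = -5/3*(-33) = 55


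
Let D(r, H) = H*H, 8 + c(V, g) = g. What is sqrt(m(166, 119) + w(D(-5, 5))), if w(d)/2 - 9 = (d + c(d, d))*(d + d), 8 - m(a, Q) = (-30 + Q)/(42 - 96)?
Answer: sqrt(1369758)/18 ≈ 65.020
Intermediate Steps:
c(V, g) = -8 + g
m(a, Q) = 67/9 + Q/54 (m(a, Q) = 8 - (-30 + Q)/(42 - 96) = 8 - (-30 + Q)/(-54) = 8 - (-30 + Q)*(-1)/54 = 8 - (5/9 - Q/54) = 8 + (-5/9 + Q/54) = 67/9 + Q/54)
D(r, H) = H**2
w(d) = 18 + 4*d*(-8 + 2*d) (w(d) = 18 + 2*((d + (-8 + d))*(d + d)) = 18 + 2*((-8 + 2*d)*(2*d)) = 18 + 2*(2*d*(-8 + 2*d)) = 18 + 4*d*(-8 + 2*d))
sqrt(m(166, 119) + w(D(-5, 5))) = sqrt((67/9 + (1/54)*119) + (18 - 32*5**2 + 8*(5**2)**2)) = sqrt((67/9 + 119/54) + (18 - 32*25 + 8*25**2)) = sqrt(521/54 + (18 - 800 + 8*625)) = sqrt(521/54 + (18 - 800 + 5000)) = sqrt(521/54 + 4218) = sqrt(228293/54) = sqrt(1369758)/18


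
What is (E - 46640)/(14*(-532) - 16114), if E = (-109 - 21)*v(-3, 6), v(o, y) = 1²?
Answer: 7795/3927 ≈ 1.9850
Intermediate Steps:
v(o, y) = 1
E = -130 (E = (-109 - 21)*1 = -130*1 = -130)
(E - 46640)/(14*(-532) - 16114) = (-130 - 46640)/(14*(-532) - 16114) = -46770/(-7448 - 16114) = -46770/(-23562) = -46770*(-1/23562) = 7795/3927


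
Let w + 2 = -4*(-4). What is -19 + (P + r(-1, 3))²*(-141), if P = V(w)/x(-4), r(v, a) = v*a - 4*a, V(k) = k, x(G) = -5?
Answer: -1117336/25 ≈ -44693.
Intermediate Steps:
w = 14 (w = -2 - 4*(-4) = -2 + 16 = 14)
r(v, a) = -4*a + a*v (r(v, a) = a*v - 4*a = -4*a + a*v)
P = -14/5 (P = 14/(-5) = 14*(-⅕) = -14/5 ≈ -2.8000)
-19 + (P + r(-1, 3))²*(-141) = -19 + (-14/5 + 3*(-4 - 1))²*(-141) = -19 + (-14/5 + 3*(-5))²*(-141) = -19 + (-14/5 - 15)²*(-141) = -19 + (-89/5)²*(-141) = -19 + (7921/25)*(-141) = -19 - 1116861/25 = -1117336/25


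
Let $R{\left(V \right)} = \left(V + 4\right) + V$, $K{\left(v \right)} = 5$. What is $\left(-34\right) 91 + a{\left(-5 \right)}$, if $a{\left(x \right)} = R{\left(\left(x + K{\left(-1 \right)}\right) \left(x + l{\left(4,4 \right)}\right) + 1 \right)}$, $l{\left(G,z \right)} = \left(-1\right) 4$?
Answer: $-3088$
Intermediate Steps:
$l{\left(G,z \right)} = -4$
$R{\left(V \right)} = 4 + 2 V$ ($R{\left(V \right)} = \left(4 + V\right) + V = 4 + 2 V$)
$a{\left(x \right)} = 6 + 2 \left(-4 + x\right) \left(5 + x\right)$ ($a{\left(x \right)} = 4 + 2 \left(\left(x + 5\right) \left(x - 4\right) + 1\right) = 4 + 2 \left(\left(5 + x\right) \left(-4 + x\right) + 1\right) = 4 + 2 \left(\left(-4 + x\right) \left(5 + x\right) + 1\right) = 4 + 2 \left(1 + \left(-4 + x\right) \left(5 + x\right)\right) = 4 + \left(2 + 2 \left(-4 + x\right) \left(5 + x\right)\right) = 6 + 2 \left(-4 + x\right) \left(5 + x\right)$)
$\left(-34\right) 91 + a{\left(-5 \right)} = \left(-34\right) 91 + \left(-34 + 2 \left(-5\right) + 2 \left(-5\right)^{2}\right) = -3094 - -6 = -3094 + 6 = -3088$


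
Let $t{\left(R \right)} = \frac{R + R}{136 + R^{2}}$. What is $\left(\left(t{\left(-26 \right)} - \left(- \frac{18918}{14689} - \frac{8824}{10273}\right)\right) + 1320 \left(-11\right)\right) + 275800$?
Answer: $\frac{8003780803114269}{30632719691} \approx 2.6128 \cdot 10^{5}$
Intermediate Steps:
$t{\left(R \right)} = \frac{2 R}{136 + R^{2}}$
$\left(\left(t{\left(-26 \right)} - \left(- \frac{18918}{14689} - \frac{8824}{10273}\right)\right) + 1320 \left(-11\right)\right) + 275800 = \left(\left(2 \left(-26\right) \frac{1}{136 + \left(-26\right)^{2}} - \left(- \frac{18918}{14689} - \frac{8824}{10273}\right)\right) + 1320 \left(-11\right)\right) + 275800 = \left(\left(2 \left(-26\right) \frac{1}{136 + 676} - - \frac{323960350}{150900097}\right) - 14520\right) + 275800 = \left(\left(2 \left(-26\right) \frac{1}{812} + \left(\frac{18918}{14689} + \frac{8824}{10273}\right)\right) - 14520\right) + 275800 = \left(\left(2 \left(-26\right) \frac{1}{812} + \frac{323960350}{150900097}\right) - 14520\right) + 275800 = \left(\left(- \frac{13}{203} + \frac{323960350}{150900097}\right) - 14520\right) + 275800 = \left(\frac{63802249789}{30632719691} - 14520\right) + 275800 = - \frac{444723287663531}{30632719691} + 275800 = \frac{8003780803114269}{30632719691}$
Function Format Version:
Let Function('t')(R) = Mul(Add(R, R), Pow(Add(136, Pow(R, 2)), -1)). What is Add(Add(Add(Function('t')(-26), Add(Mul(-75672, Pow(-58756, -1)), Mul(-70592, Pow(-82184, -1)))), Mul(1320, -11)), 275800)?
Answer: Rational(8003780803114269, 30632719691) ≈ 2.6128e+5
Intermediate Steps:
Function('t')(R) = Mul(2, R, Pow(Add(136, Pow(R, 2)), -1)) (Function('t')(R) = Mul(Mul(2, R), Pow(Add(136, Pow(R, 2)), -1)) = Mul(2, R, Pow(Add(136, Pow(R, 2)), -1)))
Add(Add(Add(Function('t')(-26), Add(Mul(-75672, Pow(-58756, -1)), Mul(-70592, Pow(-82184, -1)))), Mul(1320, -11)), 275800) = Add(Add(Add(Mul(2, -26, Pow(Add(136, Pow(-26, 2)), -1)), Add(Mul(-75672, Pow(-58756, -1)), Mul(-70592, Pow(-82184, -1)))), Mul(1320, -11)), 275800) = Add(Add(Add(Mul(2, -26, Pow(Add(136, 676), -1)), Add(Mul(-75672, Rational(-1, 58756)), Mul(-70592, Rational(-1, 82184)))), -14520), 275800) = Add(Add(Add(Mul(2, -26, Pow(812, -1)), Add(Rational(18918, 14689), Rational(8824, 10273))), -14520), 275800) = Add(Add(Add(Mul(2, -26, Rational(1, 812)), Rational(323960350, 150900097)), -14520), 275800) = Add(Add(Add(Rational(-13, 203), Rational(323960350, 150900097)), -14520), 275800) = Add(Add(Rational(63802249789, 30632719691), -14520), 275800) = Add(Rational(-444723287663531, 30632719691), 275800) = Rational(8003780803114269, 30632719691)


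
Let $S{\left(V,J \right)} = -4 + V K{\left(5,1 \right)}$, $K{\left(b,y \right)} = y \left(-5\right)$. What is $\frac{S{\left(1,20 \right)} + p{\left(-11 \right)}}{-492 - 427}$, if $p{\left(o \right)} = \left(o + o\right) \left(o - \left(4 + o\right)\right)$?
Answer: $- \frac{79}{919} \approx -0.085963$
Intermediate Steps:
$p{\left(o \right)} = - 8 o$ ($p{\left(o \right)} = 2 o \left(-4\right) = - 8 o$)
$K{\left(b,y \right)} = - 5 y$
$S{\left(V,J \right)} = -4 - 5 V$ ($S{\left(V,J \right)} = -4 + V \left(\left(-5\right) 1\right) = -4 + V \left(-5\right) = -4 - 5 V$)
$\frac{S{\left(1,20 \right)} + p{\left(-11 \right)}}{-492 - 427} = \frac{\left(-4 - 5\right) - -88}{-492 - 427} = \frac{\left(-4 - 5\right) + 88}{-919} = \left(-9 + 88\right) \left(- \frac{1}{919}\right) = 79 \left(- \frac{1}{919}\right) = - \frac{79}{919}$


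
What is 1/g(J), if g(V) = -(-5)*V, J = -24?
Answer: -1/120 ≈ -0.0083333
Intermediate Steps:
g(V) = 5*V
1/g(J) = 1/(5*(-24)) = 1/(-120) = -1/120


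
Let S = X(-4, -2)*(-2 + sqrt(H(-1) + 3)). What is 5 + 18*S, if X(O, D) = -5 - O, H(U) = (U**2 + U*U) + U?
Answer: 5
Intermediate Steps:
H(U) = U + 2*U**2 (H(U) = (U**2 + U**2) + U = 2*U**2 + U = U + 2*U**2)
S = 0 (S = (-5 - 1*(-4))*(-2 + sqrt(-(1 + 2*(-1)) + 3)) = (-5 + 4)*(-2 + sqrt(-(1 - 2) + 3)) = -(-2 + sqrt(-1*(-1) + 3)) = -(-2 + sqrt(1 + 3)) = -(-2 + sqrt(4)) = -(-2 + 2) = -1*0 = 0)
5 + 18*S = 5 + 18*0 = 5 + 0 = 5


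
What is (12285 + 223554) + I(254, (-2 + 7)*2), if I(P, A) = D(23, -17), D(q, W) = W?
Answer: 235822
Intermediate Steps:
I(P, A) = -17
(12285 + 223554) + I(254, (-2 + 7)*2) = (12285 + 223554) - 17 = 235839 - 17 = 235822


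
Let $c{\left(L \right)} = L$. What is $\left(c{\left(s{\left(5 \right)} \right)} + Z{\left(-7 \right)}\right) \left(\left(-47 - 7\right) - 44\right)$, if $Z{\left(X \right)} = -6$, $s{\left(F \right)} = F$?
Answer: $98$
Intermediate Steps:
$\left(c{\left(s{\left(5 \right)} \right)} + Z{\left(-7 \right)}\right) \left(\left(-47 - 7\right) - 44\right) = \left(5 - 6\right) \left(\left(-47 - 7\right) - 44\right) = - (-54 - 44) = \left(-1\right) \left(-98\right) = 98$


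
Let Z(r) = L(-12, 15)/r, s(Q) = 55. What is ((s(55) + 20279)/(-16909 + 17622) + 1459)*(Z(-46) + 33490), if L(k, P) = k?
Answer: 816955495876/16399 ≈ 4.9817e+7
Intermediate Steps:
Z(r) = -12/r
((s(55) + 20279)/(-16909 + 17622) + 1459)*(Z(-46) + 33490) = ((55 + 20279)/(-16909 + 17622) + 1459)*(-12/(-46) + 33490) = (20334/713 + 1459)*(-12*(-1/46) + 33490) = (20334*(1/713) + 1459)*(6/23 + 33490) = (20334/713 + 1459)*(770276/23) = (1060601/713)*(770276/23) = 816955495876/16399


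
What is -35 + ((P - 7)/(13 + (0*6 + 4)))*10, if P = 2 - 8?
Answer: -725/17 ≈ -42.647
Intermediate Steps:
P = -6
-35 + ((P - 7)/(13 + (0*6 + 4)))*10 = -35 + ((-6 - 7)/(13 + (0*6 + 4)))*10 = -35 - 13/(13 + (0 + 4))*10 = -35 - 13/(13 + 4)*10 = -35 - 13/17*10 = -35 - 130/17 = -725/17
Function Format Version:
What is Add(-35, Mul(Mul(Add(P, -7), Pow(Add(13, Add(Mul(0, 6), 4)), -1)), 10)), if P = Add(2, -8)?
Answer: Rational(-725, 17) ≈ -42.647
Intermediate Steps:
P = -6
Add(-35, Mul(Mul(Add(P, -7), Pow(Add(13, Add(Mul(0, 6), 4)), -1)), 10)) = Add(-35, Mul(Mul(Add(-6, -7), Pow(Add(13, Add(Mul(0, 6), 4)), -1)), 10)) = Add(-35, Mul(Mul(-13, Pow(Add(13, Add(0, 4)), -1)), 10)) = Add(-35, Mul(Mul(-13, Pow(Add(13, 4), -1)), 10)) = Add(-35, Mul(Mul(-13, Pow(17, -1)), 10)) = Add(-35, Mul(Mul(-13, Rational(1, 17)), 10)) = Add(-35, Mul(Rational(-13, 17), 10)) = Add(-35, Rational(-130, 17)) = Rational(-725, 17)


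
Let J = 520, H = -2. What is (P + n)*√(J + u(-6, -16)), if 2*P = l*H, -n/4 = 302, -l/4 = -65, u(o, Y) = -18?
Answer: -1468*√502 ≈ -32891.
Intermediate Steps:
l = 260 (l = -4*(-65) = 260)
n = -1208 (n = -4*302 = -1208)
P = -260 (P = (260*(-2))/2 = (½)*(-520) = -260)
(P + n)*√(J + u(-6, -16)) = (-260 - 1208)*√(520 - 18) = -1468*√502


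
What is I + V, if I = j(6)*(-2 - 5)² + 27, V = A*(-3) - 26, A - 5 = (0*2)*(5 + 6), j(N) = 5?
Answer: 231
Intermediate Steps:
A = 5 (A = 5 + (0*2)*(5 + 6) = 5 + 0*11 = 5 + 0 = 5)
V = -41 (V = 5*(-3) - 26 = -15 - 26 = -41)
I = 272 (I = 5*(-2 - 5)² + 27 = 5*(-7)² + 27 = 5*49 + 27 = 245 + 27 = 272)
I + V = 272 - 41 = 231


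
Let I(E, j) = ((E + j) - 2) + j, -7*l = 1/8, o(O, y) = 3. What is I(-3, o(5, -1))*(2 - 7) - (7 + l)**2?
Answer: -168561/3136 ≈ -53.750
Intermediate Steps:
l = -1/56 (l = -1/7/8 = -1/7*1/8 = -1/56 ≈ -0.017857)
I(E, j) = -2 + E + 2*j (I(E, j) = (-2 + E + j) + j = -2 + E + 2*j)
I(-3, o(5, -1))*(2 - 7) - (7 + l)**2 = (-2 - 3 + 2*3)*(2 - 7) - (7 - 1/56)**2 = (-2 - 3 + 6)*(-5) - (391/56)**2 = 1*(-5) - 1*152881/3136 = -5 - 152881/3136 = -168561/3136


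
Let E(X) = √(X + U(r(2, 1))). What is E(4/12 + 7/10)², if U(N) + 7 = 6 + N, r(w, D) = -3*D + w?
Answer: -29/30 ≈ -0.96667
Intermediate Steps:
r(w, D) = w - 3*D
U(N) = -1 + N (U(N) = -7 + (6 + N) = -1 + N)
E(X) = √(-2 + X) (E(X) = √(X + (-1 + (2 - 3*1))) = √(X + (-1 + (2 - 3))) = √(X + (-1 - 1)) = √(X - 2) = √(-2 + X))
E(4/12 + 7/10)² = (√(-2 + (4/12 + 7/10)))² = (√(-2 + (4*(1/12) + 7*(⅒))))² = (√(-2 + (⅓ + 7/10)))² = (√(-2 + 31/30))² = (√(-29/30))² = (I*√870/30)² = -29/30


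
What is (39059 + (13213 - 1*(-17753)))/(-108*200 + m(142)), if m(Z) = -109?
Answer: -70025/21709 ≈ -3.2256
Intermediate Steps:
(39059 + (13213 - 1*(-17753)))/(-108*200 + m(142)) = (39059 + (13213 - 1*(-17753)))/(-108*200 - 109) = (39059 + (13213 + 17753))/(-1*21600 - 109) = (39059 + 30966)/(-21600 - 109) = 70025/(-21709) = 70025*(-1/21709) = -70025/21709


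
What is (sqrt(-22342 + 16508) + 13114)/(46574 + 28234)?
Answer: 6557/37404 + I*sqrt(5834)/74808 ≈ 0.1753 + 0.001021*I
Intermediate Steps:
(sqrt(-22342 + 16508) + 13114)/(46574 + 28234) = (sqrt(-5834) + 13114)/74808 = (I*sqrt(5834) + 13114)*(1/74808) = (13114 + I*sqrt(5834))*(1/74808) = 6557/37404 + I*sqrt(5834)/74808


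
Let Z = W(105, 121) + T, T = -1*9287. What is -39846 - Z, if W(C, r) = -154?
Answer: -30405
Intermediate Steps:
T = -9287
Z = -9441 (Z = -154 - 9287 = -9441)
-39846 - Z = -39846 - 1*(-9441) = -39846 + 9441 = -30405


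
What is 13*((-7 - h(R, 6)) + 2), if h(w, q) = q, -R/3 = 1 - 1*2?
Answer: -143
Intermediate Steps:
R = 3 (R = -3*(1 - 1*2) = -3*(1 - 2) = -3*(-1) = 3)
13*((-7 - h(R, 6)) + 2) = 13*((-7 - 1*6) + 2) = 13*((-7 - 6) + 2) = 13*(-13 + 2) = 13*(-11) = -143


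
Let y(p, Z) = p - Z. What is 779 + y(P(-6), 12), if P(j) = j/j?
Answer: 768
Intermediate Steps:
P(j) = 1
779 + y(P(-6), 12) = 779 + (1 - 1*12) = 779 + (1 - 12) = 779 - 11 = 768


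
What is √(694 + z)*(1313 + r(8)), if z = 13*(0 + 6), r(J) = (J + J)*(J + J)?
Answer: 3138*√193 ≈ 43595.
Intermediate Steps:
r(J) = 4*J² (r(J) = (2*J)*(2*J) = 4*J²)
z = 78 (z = 13*6 = 78)
√(694 + z)*(1313 + r(8)) = √(694 + 78)*(1313 + 4*8²) = √772*(1313 + 4*64) = (2*√193)*(1313 + 256) = (2*√193)*1569 = 3138*√193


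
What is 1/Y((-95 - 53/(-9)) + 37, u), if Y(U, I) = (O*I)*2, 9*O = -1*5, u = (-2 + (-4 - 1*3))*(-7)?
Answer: -1/70 ≈ -0.014286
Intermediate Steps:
u = 63 (u = (-2 + (-4 - 3))*(-7) = (-2 - 7)*(-7) = -9*(-7) = 63)
O = -5/9 (O = (-1*5)/9 = (⅑)*(-5) = -5/9 ≈ -0.55556)
Y(U, I) = -10*I/9 (Y(U, I) = -5*I/9*2 = -10*I/9)
1/Y((-95 - 53/(-9)) + 37, u) = 1/(-10/9*63) = 1/(-70) = -1/70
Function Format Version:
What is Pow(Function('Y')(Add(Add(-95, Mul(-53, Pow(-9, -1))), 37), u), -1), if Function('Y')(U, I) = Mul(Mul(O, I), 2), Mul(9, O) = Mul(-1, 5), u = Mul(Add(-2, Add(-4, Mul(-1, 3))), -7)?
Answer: Rational(-1, 70) ≈ -0.014286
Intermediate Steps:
u = 63 (u = Mul(Add(-2, Add(-4, -3)), -7) = Mul(Add(-2, -7), -7) = Mul(-9, -7) = 63)
O = Rational(-5, 9) (O = Mul(Rational(1, 9), Mul(-1, 5)) = Mul(Rational(1, 9), -5) = Rational(-5, 9) ≈ -0.55556)
Function('Y')(U, I) = Mul(Rational(-10, 9), I) (Function('Y')(U, I) = Mul(Mul(Rational(-5, 9), I), 2) = Mul(Rational(-10, 9), I))
Pow(Function('Y')(Add(Add(-95, Mul(-53, Pow(-9, -1))), 37), u), -1) = Pow(Mul(Rational(-10, 9), 63), -1) = Pow(-70, -1) = Rational(-1, 70)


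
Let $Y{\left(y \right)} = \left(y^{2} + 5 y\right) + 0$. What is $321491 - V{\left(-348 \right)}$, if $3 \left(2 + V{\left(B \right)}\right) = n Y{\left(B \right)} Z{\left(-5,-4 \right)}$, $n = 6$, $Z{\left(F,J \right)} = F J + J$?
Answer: $-3498155$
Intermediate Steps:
$Y{\left(y \right)} = y^{2} + 5 y$
$Z{\left(F,J \right)} = J + F J$
$V{\left(B \right)} = -2 + 32 B \left(5 + B\right)$ ($V{\left(B \right)} = -2 + \frac{6 B \left(5 + B\right) \left(- 4 \left(1 - 5\right)\right)}{3} = -2 + \frac{6 B \left(5 + B\right) \left(\left(-4\right) \left(-4\right)\right)}{3} = -2 + \frac{6 B \left(5 + B\right) 16}{3} = -2 + \frac{96 B \left(5 + B\right)}{3} = -2 + 32 B \left(5 + B\right)$)
$321491 - V{\left(-348 \right)} = 321491 - \left(-2 + 32 \left(-348\right) \left(5 - 348\right)\right) = 321491 - \left(-2 + 32 \left(-348\right) \left(-343\right)\right) = 321491 - \left(-2 + 3819648\right) = 321491 - 3819646 = -3498155$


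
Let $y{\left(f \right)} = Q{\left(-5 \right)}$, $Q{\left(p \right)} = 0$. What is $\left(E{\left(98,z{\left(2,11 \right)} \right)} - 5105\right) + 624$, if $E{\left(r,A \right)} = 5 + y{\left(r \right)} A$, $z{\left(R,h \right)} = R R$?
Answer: $-4476$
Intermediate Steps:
$z{\left(R,h \right)} = R^{2}$
$y{\left(f \right)} = 0$
$E{\left(r,A \right)} = 5$ ($E{\left(r,A \right)} = 5 + 0 A = 5 + 0 = 5$)
$\left(E{\left(98,z{\left(2,11 \right)} \right)} - 5105\right) + 624 = \left(5 - 5105\right) + 624 = -5100 + 624 = -4476$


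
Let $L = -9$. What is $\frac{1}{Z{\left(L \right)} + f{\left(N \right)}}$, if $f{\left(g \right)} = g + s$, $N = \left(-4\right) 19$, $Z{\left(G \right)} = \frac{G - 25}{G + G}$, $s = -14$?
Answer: $- \frac{9}{793} \approx -0.011349$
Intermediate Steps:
$Z{\left(G \right)} = \frac{-25 + G}{2 G}$
$N = -76$
$f{\left(g \right)} = -14 + g$ ($f{\left(g \right)} = g - 14 = -14 + g$)
$\frac{1}{Z{\left(L \right)} + f{\left(N \right)}} = \frac{1}{\frac{-25 - 9}{2 \left(-9\right)} - 90} = \frac{1}{\frac{1}{2} \left(- \frac{1}{9}\right) \left(-34\right) - 90} = \frac{1}{\frac{17}{9} - 90} = \frac{1}{- \frac{793}{9}} = - \frac{9}{793}$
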